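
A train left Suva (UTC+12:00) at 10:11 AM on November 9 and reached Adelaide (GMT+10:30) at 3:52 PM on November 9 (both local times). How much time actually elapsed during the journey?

7 hours 11 minutes

Departure in UTC: 10:11 AM − 12:00 = 10:11 PM on Nov 8.
Arrival in UTC: 3:52 PM − 10:30 = 5:22 AM on Nov 9.
Elapsed = 5:22 AM − 10:11 PM (+1 day) = 7 hours 11 minutes.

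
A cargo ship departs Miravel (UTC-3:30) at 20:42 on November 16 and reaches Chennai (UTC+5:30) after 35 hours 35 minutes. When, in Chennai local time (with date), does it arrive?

17:17 on November 18

Convert departure to UTC: 20:42 + 3:30 = 00:12 UTC on Nov 17.
Add 35 hours and 35 minutes travel time → 11:47 UTC (Nov 18).
Chennai is UTC+5:30, so local arrival = 11:47 + 5:30 = 17:17 on Nov 18.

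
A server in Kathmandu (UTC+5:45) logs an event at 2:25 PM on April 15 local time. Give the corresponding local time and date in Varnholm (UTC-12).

In UTC: 2:25 PM − 5:45 = 8:40 AM on Apr 15.
Varnholm is UTC−12:00: 8:40 AM − 12:00 = 8:40 PM on Apr 14.

8:40 PM on April 14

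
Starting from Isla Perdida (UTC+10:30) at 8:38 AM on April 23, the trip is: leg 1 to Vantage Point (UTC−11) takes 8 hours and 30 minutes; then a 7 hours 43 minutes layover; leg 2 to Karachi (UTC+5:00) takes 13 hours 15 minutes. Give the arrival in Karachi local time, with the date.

Convert departure to UTC: 8:38 AM − 10:30 = 10:08 PM UTC on Apr 22.
Add 8 hours and 30 minutes leg 1 → 6:38 AM UTC (Apr 23).
Add 7 hours 43 minutes layover in Vantage Point → 2:21 PM UTC.
Add 13 hours and 15 minutes leg 2 → 3:36 AM UTC (Apr 24).
Karachi is UTC+5:00, so local arrival = 3:36 AM + 5:00 = 8:36 AM on Apr 24.

8:36 AM on April 24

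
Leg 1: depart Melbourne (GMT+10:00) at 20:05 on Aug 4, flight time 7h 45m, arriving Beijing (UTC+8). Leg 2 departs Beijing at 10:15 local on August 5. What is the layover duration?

Convert departure to UTC: 20:05 − 10:00 = 10:05 UTC on Aug 4.
Add 7 hours 45 minutes flight time → 17:50 UTC.
Beijing is UTC+8:00, so local arrival = 17:50 + 8:00 = 01:50 on Aug 5.
Layover = 10:15 − 01:50 = 8 hours 25 minutes.

8 hours 25 minutes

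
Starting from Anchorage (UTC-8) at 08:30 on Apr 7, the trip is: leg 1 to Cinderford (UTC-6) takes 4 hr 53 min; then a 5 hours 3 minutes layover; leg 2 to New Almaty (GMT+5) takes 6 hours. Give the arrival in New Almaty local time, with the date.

13:26 on April 8

Convert departure to UTC: 08:30 + 8:00 = 16:30 UTC on Apr 7.
Add 4 hours and 53 minutes leg 1 → 21:23 UTC.
Add 5 hours 3 minutes layover in Cinderford → 02:26 UTC (Apr 8).
Add 6 hours leg 2 → 08:26 UTC.
New Almaty is UTC+5:00, so local arrival = 08:26 + 5:00 = 13:26 on Apr 8.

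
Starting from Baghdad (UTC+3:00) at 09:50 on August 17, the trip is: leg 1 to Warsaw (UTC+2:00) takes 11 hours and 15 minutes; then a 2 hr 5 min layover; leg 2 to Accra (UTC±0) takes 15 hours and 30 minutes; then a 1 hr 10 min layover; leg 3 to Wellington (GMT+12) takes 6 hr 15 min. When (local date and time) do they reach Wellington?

07:05 on August 19

Convert departure to UTC: 09:50 − 3:00 = 06:50 UTC on Aug 17.
Add 11 hours and 15 minutes leg 1 → 18:05 UTC.
Add 2 hours and 5 minutes layover in Warsaw → 20:10 UTC.
Add 15 hours 30 minutes leg 2 → 11:40 UTC (Aug 18).
Add 1 hour 10 minutes layover in Accra → 12:50 UTC.
Add 6 hours 15 minutes leg 3 → 19:05 UTC.
Wellington is UTC+12:00, so local arrival = 19:05 + 12:00 = 07:05 on Aug 19.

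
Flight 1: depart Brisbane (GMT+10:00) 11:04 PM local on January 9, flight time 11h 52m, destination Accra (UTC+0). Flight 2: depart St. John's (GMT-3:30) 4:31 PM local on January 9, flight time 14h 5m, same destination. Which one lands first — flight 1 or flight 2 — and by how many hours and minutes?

the first, by 9 hours 10 minutes

Flight 1 in UTC: 11:04 PM − 10:00 = 1:04 PM on Jan 9.
+11 hours 52 minutes → arrive 12:56 AM UTC on Jan 10.
Flight 2 in UTC: 4:31 PM + 3:30 = 8:01 PM on Jan 9.
+14 hours 5 minutes → arrive 10:06 AM UTC on Jan 10.
Flight 1 lands earlier by 9 hours 10 minutes.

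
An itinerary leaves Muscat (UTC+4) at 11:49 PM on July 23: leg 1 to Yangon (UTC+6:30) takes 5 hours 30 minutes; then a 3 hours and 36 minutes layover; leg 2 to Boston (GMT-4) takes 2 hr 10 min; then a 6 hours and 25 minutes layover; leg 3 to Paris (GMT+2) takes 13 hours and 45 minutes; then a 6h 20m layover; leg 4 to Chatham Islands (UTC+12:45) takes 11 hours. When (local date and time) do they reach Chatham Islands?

Convert departure to UTC: 11:49 PM − 4:00 = 7:49 PM UTC on Jul 23.
Add 5 hours 30 minutes leg 1 → 1:19 AM UTC (Jul 24).
Add 3 hours 36 minutes layover in Yangon → 4:55 AM UTC.
Add 2 hours and 10 minutes leg 2 → 7:05 AM UTC.
Add 6 hours and 25 minutes layover in Boston → 1:30 PM UTC.
Add 13 hours and 45 minutes leg 3 → 3:15 AM UTC (Jul 25).
Add 6 hours 20 minutes layover in Paris → 9:35 AM UTC.
Add 11 hours leg 4 → 8:35 PM UTC.
Chatham Islands is UTC+12:45, so local arrival = 8:35 PM + 12:45 = 9:20 AM on Jul 26.

9:20 AM on July 26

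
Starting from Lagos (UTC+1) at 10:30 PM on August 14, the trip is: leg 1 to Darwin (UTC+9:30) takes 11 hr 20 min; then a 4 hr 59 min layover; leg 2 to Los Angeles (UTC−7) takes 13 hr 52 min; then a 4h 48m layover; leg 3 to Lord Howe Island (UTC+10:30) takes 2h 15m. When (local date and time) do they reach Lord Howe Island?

Convert departure to UTC: 10:30 PM − 1:00 = 9:30 PM UTC on Aug 14.
Add 11 hours and 20 minutes leg 1 → 8:50 AM UTC (Aug 15).
Add 4 hours 59 minutes layover in Darwin → 1:49 PM UTC.
Add 13 hours and 52 minutes leg 2 → 3:41 AM UTC (Aug 16).
Add 4 hours and 48 minutes layover in Los Angeles → 8:29 AM UTC.
Add 2 hours 15 minutes leg 3 → 10:44 AM UTC.
Lord Howe Island is UTC+10:30, so local arrival = 10:44 AM + 10:30 = 9:14 PM on Aug 16.

9:14 PM on August 16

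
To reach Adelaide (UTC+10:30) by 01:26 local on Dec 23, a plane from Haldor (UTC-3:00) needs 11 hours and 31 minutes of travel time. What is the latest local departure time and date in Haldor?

00:25 on Dec 22

Target arrival in UTC: 01:26 − 10:30 = 14:56 on Dec 22.
Subtract 11 hours and 31 minutes → departure 03:25 UTC on Dec 22.
Haldor is UTC−3:00: 03:25 − 3:00 = 00:25 on Dec 22.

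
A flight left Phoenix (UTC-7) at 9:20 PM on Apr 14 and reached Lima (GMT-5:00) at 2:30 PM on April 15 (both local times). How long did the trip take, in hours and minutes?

Lima is 2:00 ahead of Phoenix.
Clock-face elapsed time (ignoring zones) is 17 hours 10 minutes.
Actual elapsed = 17 hours 10 minutes − 2:00 = 15 hours 10 minutes.

15 hours 10 minutes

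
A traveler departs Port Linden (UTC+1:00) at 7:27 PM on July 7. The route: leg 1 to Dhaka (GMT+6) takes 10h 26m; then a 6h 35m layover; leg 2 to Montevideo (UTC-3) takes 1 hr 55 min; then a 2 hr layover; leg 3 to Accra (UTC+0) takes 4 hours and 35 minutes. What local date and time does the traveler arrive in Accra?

Convert departure to UTC: 7:27 PM − 1:00 = 6:27 PM UTC on Jul 7.
Add 10 hours and 26 minutes leg 1 → 4:53 AM UTC (Jul 8).
Add 6 hours 35 minutes layover in Dhaka → 11:28 AM UTC.
Add 1 hour 55 minutes leg 2 → 1:23 PM UTC.
Add 2 hours layover in Montevideo → 3:23 PM UTC.
Add 4 hours 35 minutes leg 3 → 7:58 PM UTC.
Accra is UTC+0, so local arrival is the same: 7:58 PM on Jul 8.

7:58 PM on July 8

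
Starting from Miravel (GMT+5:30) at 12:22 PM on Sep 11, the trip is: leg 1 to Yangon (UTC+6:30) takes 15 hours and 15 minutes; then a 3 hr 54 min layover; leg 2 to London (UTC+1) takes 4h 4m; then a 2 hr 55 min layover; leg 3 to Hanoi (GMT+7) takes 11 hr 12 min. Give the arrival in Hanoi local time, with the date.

Convert departure to UTC: 12:22 PM − 5:30 = 6:52 AM UTC on Sep 11.
Add 15 hours 15 minutes leg 1 → 10:07 PM UTC.
Add 3 hours and 54 minutes layover in Yangon → 2:01 AM UTC (Sep 12).
Add 4 hours and 4 minutes leg 2 → 6:05 AM UTC.
Add 2 hours and 55 minutes layover in London → 9:00 AM UTC.
Add 11 hours 12 minutes leg 3 → 8:12 PM UTC.
Hanoi is UTC+7:00, so local arrival = 8:12 PM + 7:00 = 3:12 AM on Sep 13.

3:12 AM on September 13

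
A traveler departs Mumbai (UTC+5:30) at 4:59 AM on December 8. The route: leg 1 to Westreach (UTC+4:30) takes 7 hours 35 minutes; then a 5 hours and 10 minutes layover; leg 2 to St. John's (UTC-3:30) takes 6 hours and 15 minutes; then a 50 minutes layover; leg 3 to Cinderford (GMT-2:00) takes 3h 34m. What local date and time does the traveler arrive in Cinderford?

Convert departure to UTC: 4:59 AM − 5:30 = 11:29 PM UTC on Dec 7.
Add 7 hours and 35 minutes leg 1 → 7:04 AM UTC (Dec 8).
Add 5 hours 10 minutes layover in Westreach → 12:14 PM UTC.
Add 6 hours 15 minutes leg 2 → 6:29 PM UTC.
Add 50 minutes layover in St. John's → 7:19 PM UTC.
Add 3 hours and 34 minutes leg 3 → 10:53 PM UTC.
Cinderford is UTC−2:00, so local arrival = 10:53 PM − 2:00 = 8:53 PM on Dec 8.

8:53 PM on Dec 8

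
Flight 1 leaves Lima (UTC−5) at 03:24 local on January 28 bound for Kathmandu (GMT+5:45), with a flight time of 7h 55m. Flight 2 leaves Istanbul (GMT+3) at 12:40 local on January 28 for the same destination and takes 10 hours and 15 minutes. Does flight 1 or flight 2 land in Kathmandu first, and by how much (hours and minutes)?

the first, by 3 hours 36 minutes

Flight 1 in UTC: 03:24 + 5:00 = 08:24 on Jan 28.
+7 hours and 55 minutes → arrive 16:19 UTC on Jan 28.
Flight 2 in UTC: 12:40 − 3:00 = 09:40 on Jan 28.
+10 hours and 15 minutes → arrive 19:55 UTC on Jan 28.
Flight 1 lands earlier by 3 hours 36 minutes.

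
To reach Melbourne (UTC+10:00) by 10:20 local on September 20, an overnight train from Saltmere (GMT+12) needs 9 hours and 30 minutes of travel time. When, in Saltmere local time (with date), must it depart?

Target arrival in UTC: 10:20 − 10:00 = 00:20 on Sep 20.
Subtract 9 hours and 30 minutes → departure 14:50 UTC on Sep 19.
Saltmere is UTC+12:00: 14:50 + 12:00 = 02:50 on Sep 20.

02:50 on September 20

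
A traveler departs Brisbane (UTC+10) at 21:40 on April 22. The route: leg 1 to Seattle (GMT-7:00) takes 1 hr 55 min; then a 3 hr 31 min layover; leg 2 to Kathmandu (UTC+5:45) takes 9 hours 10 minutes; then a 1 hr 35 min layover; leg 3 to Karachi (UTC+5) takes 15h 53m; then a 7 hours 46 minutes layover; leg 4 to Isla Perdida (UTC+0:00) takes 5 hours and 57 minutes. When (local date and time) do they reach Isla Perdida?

09:27 on April 24

Convert departure to UTC: 21:40 − 10:00 = 11:40 UTC on Apr 22.
Add 1 hour 55 minutes leg 1 → 13:35 UTC.
Add 3 hours 31 minutes layover in Seattle → 17:06 UTC.
Add 9 hours 10 minutes leg 2 → 02:16 UTC (Apr 23).
Add 1 hour 35 minutes layover in Kathmandu → 03:51 UTC.
Add 15 hours and 53 minutes leg 3 → 19:44 UTC.
Add 7 hours and 46 minutes layover in Karachi → 03:30 UTC (Apr 24).
Add 5 hours and 57 minutes leg 4 → 09:27 UTC.
Isla Perdida is UTC+0, so local arrival is the same: 09:27 on Apr 24.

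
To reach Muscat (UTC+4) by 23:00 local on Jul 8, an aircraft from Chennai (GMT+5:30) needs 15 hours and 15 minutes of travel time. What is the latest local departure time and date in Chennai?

09:15 on Jul 8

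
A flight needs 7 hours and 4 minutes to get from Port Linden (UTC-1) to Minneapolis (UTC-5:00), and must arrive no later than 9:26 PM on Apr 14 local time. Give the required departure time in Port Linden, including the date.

Target arrival in UTC: 9:26 PM + 5:00 = 2:26 AM on Apr 15.
Subtract 7 hours 4 minutes → departure 7:22 PM UTC on Apr 14.
Port Linden is UTC−1:00: 7:22 PM − 1:00 = 6:22 PM on Apr 14.

6:22 PM on April 14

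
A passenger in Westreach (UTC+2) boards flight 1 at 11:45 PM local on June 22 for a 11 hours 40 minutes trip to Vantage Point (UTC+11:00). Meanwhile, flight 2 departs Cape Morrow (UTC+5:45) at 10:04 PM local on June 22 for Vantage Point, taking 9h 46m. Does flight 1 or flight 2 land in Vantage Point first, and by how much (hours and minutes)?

the second, by 7 hours 20 minutes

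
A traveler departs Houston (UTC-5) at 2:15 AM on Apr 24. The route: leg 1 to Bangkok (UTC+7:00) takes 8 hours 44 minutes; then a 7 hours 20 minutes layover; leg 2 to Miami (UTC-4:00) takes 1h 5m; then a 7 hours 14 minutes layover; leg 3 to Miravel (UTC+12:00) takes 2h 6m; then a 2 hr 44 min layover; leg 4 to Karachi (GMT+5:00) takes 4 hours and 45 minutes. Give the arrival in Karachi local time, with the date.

10:13 PM on Apr 25

Convert departure to UTC: 2:15 AM + 5:00 = 7:15 AM UTC on Apr 24.
Add 8 hours 44 minutes leg 1 → 3:59 PM UTC.
Add 7 hours 20 minutes layover in Bangkok → 11:19 PM UTC.
Add 1 hour 5 minutes leg 2 → 12:24 AM UTC (Apr 25).
Add 7 hours and 14 minutes layover in Miami → 7:38 AM UTC.
Add 2 hours 6 minutes leg 3 → 9:44 AM UTC.
Add 2 hours 44 minutes layover in Miravel → 12:28 PM UTC.
Add 4 hours 45 minutes leg 4 → 5:13 PM UTC.
Karachi is UTC+5:00, so local arrival = 5:13 PM + 5:00 = 10:13 PM on Apr 25.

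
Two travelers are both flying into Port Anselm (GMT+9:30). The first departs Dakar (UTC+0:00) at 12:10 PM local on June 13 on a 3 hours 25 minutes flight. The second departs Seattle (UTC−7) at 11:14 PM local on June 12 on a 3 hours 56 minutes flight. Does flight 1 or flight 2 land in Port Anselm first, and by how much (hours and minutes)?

Flight 1 departs at 12:10 PM UTC (Jun 13).
+3 hours and 25 minutes → arrive 3:35 PM UTC on Jun 13.
Flight 2 in UTC: 11:14 PM + 7:00 = 6:14 AM on Jun 13.
+3 hours 56 minutes → arrive 10:10 AM UTC on Jun 13.
Flight 2 lands earlier by 5 hours 25 minutes.

the second, by 5 hours 25 minutes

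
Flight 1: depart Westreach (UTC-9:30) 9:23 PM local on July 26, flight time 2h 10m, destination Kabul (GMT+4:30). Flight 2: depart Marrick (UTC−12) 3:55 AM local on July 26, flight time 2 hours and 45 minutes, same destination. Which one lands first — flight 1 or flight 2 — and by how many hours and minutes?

Flight 1 in UTC: 9:23 PM + 9:30 = 6:53 AM on Jul 27.
+2 hours and 10 minutes → arrive 9:03 AM UTC on Jul 27.
Flight 2 in UTC: 3:55 AM + 12:00 = 3:55 PM on Jul 26.
+2 hours 45 minutes → arrive 6:40 PM UTC on Jul 26.
Flight 2 lands earlier by 14 hours 23 minutes.

the second, by 14 hours 23 minutes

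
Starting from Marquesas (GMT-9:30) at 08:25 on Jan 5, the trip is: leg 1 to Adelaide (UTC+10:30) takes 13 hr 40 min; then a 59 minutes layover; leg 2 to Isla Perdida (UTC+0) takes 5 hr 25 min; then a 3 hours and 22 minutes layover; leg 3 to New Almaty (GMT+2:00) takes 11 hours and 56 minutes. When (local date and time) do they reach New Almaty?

07:17 on January 7

Convert departure to UTC: 08:25 + 9:30 = 17:55 UTC on Jan 5.
Add 13 hours 40 minutes leg 1 → 07:35 UTC (Jan 6).
Add 59 minutes layover in Adelaide → 08:34 UTC.
Add 5 hours and 25 minutes leg 2 → 13:59 UTC.
Add 3 hours and 22 minutes layover in Isla Perdida → 17:21 UTC.
Add 11 hours and 56 minutes leg 3 → 05:17 UTC (Jan 7).
New Almaty is UTC+2:00, so local arrival = 05:17 + 2:00 = 07:17 on Jan 7.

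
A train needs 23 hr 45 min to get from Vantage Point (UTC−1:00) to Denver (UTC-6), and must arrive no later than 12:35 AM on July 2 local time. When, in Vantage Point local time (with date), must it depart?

5:50 AM on July 1

Target arrival in UTC: 12:35 AM + 6:00 = 6:35 AM on Jul 2.
Subtract 23 hours and 45 minutes → departure 6:50 AM UTC on Jul 1.
Vantage Point is UTC−1:00: 6:50 AM − 1:00 = 5:50 AM on Jul 1.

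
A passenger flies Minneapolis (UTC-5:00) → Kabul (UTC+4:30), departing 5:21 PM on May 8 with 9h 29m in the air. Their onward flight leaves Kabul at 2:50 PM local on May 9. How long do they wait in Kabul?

2 hours 30 minutes

Convert departure to UTC: 5:21 PM + 5:00 = 10:21 PM UTC on May 8.
Add 9 hours and 29 minutes flight time → 7:50 AM UTC (May 9).
Kabul is UTC+4:30, so local arrival = 7:50 AM + 4:30 = 12:20 PM on May 9.
Layover = 2:50 PM − 12:20 PM = 2 hours 30 minutes.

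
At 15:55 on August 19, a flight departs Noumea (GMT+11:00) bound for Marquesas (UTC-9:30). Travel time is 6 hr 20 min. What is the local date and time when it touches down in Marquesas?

01:45 on August 19

Convert departure to UTC: 15:55 − 11:00 = 04:55 UTC on Aug 19.
Add 6 hours 20 minutes travel time → 11:15 UTC.
Marquesas is UTC−9:30, so local arrival = 11:15 − 9:30 = 01:45 on Aug 19.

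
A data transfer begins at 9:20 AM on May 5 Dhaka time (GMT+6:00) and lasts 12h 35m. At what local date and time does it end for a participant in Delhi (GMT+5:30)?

9:25 PM on May 5

Convert start to UTC: 9:20 AM − 6:00 = 3:20 AM UTC on May 5.
Add 12 hours and 35 minutes duration → 3:55 PM UTC.
Delhi is UTC+5:30, so local end time = 3:55 PM + 5:30 = 9:25 PM on May 5.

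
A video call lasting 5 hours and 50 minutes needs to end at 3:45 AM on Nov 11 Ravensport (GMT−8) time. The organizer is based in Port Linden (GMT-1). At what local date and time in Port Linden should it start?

4:55 AM on November 11

Target end time in UTC: 3:45 AM + 8:00 = 11:45 AM on Nov 11.
Subtract 5 hours and 50 minutes → start 5:55 AM UTC on Nov 11.
Port Linden is UTC−1:00: 5:55 AM − 1:00 = 4:55 AM on Nov 11.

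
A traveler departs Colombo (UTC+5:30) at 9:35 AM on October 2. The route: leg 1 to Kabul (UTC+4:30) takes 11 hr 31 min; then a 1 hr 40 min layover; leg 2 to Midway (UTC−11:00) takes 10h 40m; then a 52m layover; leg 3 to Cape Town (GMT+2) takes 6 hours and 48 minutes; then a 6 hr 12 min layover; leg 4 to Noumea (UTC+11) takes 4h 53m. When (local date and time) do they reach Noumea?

9:41 AM on October 4

Convert departure to UTC: 9:35 AM − 5:30 = 4:05 AM UTC on Oct 2.
Add 11 hours and 31 minutes leg 1 → 3:36 PM UTC.
Add 1 hour and 40 minutes layover in Kabul → 5:16 PM UTC.
Add 10 hours 40 minutes leg 2 → 3:56 AM UTC (Oct 3).
Add 52 minutes layover in Midway → 4:48 AM UTC.
Add 6 hours 48 minutes leg 3 → 11:36 AM UTC.
Add 6 hours 12 minutes layover in Cape Town → 5:48 PM UTC.
Add 4 hours and 53 minutes leg 4 → 10:41 PM UTC.
Noumea is UTC+11:00, so local arrival = 10:41 PM + 11:00 = 9:41 AM on Oct 4.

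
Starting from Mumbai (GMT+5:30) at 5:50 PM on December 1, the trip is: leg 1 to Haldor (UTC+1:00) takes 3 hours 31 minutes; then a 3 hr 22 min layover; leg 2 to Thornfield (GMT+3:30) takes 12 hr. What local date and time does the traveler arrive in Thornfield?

10:43 AM on December 2

Convert departure to UTC: 5:50 PM − 5:30 = 12:20 PM UTC on Dec 1.
Add 3 hours 31 minutes leg 1 → 3:51 PM UTC.
Add 3 hours and 22 minutes layover in Haldor → 7:13 PM UTC.
Add 12 hours leg 2 → 7:13 AM UTC (Dec 2).
Thornfield is UTC+3:30, so local arrival = 7:13 AM + 3:30 = 10:43 AM on Dec 2.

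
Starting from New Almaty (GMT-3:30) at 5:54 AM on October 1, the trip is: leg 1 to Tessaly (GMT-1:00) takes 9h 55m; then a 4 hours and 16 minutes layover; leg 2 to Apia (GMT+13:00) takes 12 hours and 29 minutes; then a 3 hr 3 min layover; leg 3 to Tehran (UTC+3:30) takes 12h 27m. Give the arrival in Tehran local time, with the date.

7:04 AM on October 3

Convert departure to UTC: 5:54 AM + 3:30 = 9:24 AM UTC on Oct 1.
Add 9 hours and 55 minutes leg 1 → 7:19 PM UTC.
Add 4 hours 16 minutes layover in Tessaly → 11:35 PM UTC.
Add 12 hours and 29 minutes leg 2 → 12:04 PM UTC (Oct 2).
Add 3 hours and 3 minutes layover in Apia → 3:07 PM UTC.
Add 12 hours 27 minutes leg 3 → 3:34 AM UTC (Oct 3).
Tehran is UTC+3:30, so local arrival = 3:34 AM + 3:30 = 7:04 AM on Oct 3.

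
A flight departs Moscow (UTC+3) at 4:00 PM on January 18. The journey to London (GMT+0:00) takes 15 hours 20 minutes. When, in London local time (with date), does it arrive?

Convert departure to UTC: 4:00 PM − 3:00 = 1:00 PM UTC on Jan 18.
Add 15 hours 20 minutes travel time → 4:20 AM UTC (Jan 19).
London is UTC+0, so local arrival is the same: 4:20 AM on Jan 19.

4:20 AM on Jan 19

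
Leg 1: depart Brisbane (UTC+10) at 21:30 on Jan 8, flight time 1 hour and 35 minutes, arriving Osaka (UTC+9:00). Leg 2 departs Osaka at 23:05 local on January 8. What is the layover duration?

Convert departure to UTC: 21:30 − 10:00 = 11:30 UTC on Jan 8.
Add 1 hour and 35 minutes flight time → 13:05 UTC.
Osaka is UTC+9:00, so local arrival = 13:05 + 9:00 = 22:05 on Jan 8.
Layover = 23:05 − 22:05 = 1 hour.

1 hour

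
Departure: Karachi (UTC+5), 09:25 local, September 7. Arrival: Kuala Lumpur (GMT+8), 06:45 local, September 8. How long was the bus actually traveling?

18 hours 20 minutes

Departure in UTC: 09:25 − 5:00 = 04:25 on Sep 7.
Arrival in UTC: 06:45 − 8:00 = 22:45 on Sep 7.
Elapsed = 22:45 − 04:25 = 18 hours 20 minutes.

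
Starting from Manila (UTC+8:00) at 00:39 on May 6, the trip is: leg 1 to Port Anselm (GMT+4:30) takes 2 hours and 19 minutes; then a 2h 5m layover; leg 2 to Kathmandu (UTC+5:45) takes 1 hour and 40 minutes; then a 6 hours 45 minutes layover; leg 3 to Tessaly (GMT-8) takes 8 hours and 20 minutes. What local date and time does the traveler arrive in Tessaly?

05:48 on May 6

Convert departure to UTC: 00:39 − 8:00 = 16:39 UTC on May 5.
Add 2 hours 19 minutes leg 1 → 18:58 UTC.
Add 2 hours 5 minutes layover in Port Anselm → 21:03 UTC.
Add 1 hour 40 minutes leg 2 → 22:43 UTC.
Add 6 hours and 45 minutes layover in Kathmandu → 05:28 UTC (May 6).
Add 8 hours and 20 minutes leg 3 → 13:48 UTC.
Tessaly is UTC−8:00, so local arrival = 13:48 − 8:00 = 05:48 on May 6.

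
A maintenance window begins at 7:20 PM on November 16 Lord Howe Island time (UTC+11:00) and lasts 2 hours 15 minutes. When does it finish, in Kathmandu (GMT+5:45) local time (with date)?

Convert start to UTC: 7:20 PM − 11:00 = 8:20 AM UTC on Nov 16.
Add 2 hours 15 minutes duration → 10:35 AM UTC.
Kathmandu is UTC+5:45, so local end time = 10:35 AM + 5:45 = 4:20 PM on Nov 16.

4:20 PM on Nov 16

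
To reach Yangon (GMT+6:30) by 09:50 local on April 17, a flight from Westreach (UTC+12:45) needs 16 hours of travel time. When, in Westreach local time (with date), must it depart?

00:05 on April 17

Target arrival in UTC: 09:50 − 6:30 = 03:20 on Apr 17.
Subtract 16 hours → departure 11:20 UTC on Apr 16.
Westreach is UTC+12:45: 11:20 + 12:45 = 00:05 on Apr 17.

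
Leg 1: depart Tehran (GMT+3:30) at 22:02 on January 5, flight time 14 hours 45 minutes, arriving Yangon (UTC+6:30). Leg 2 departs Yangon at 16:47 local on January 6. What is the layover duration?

1 hour

Convert departure to UTC: 22:02 − 3:30 = 18:32 UTC on Jan 5.
Add 14 hours and 45 minutes flight time → 09:17 UTC (Jan 6).
Yangon is UTC+6:30, so local arrival = 09:17 + 6:30 = 15:47 on Jan 6.
Layover = 16:47 − 15:47 = 1 hour.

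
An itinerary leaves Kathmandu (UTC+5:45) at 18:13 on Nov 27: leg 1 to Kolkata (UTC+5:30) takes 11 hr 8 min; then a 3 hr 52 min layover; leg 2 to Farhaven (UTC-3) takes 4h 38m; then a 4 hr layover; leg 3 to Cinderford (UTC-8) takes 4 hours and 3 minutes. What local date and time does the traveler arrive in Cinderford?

Convert departure to UTC: 18:13 − 5:45 = 12:28 UTC on Nov 27.
Add 11 hours 8 minutes leg 1 → 23:36 UTC.
Add 3 hours and 52 minutes layover in Kolkata → 03:28 UTC (Nov 28).
Add 4 hours 38 minutes leg 2 → 08:06 UTC.
Add 4 hours layover in Farhaven → 12:06 UTC.
Add 4 hours and 3 minutes leg 3 → 16:09 UTC.
Cinderford is UTC−8:00, so local arrival = 16:09 − 8:00 = 08:09 on Nov 28.

08:09 on Nov 28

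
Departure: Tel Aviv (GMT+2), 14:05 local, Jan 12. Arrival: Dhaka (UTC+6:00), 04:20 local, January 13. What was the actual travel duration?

10 hours 15 minutes

Departure in UTC: 14:05 − 2:00 = 12:05 on Jan 12.
Arrival in UTC: 04:20 − 6:00 = 22:20 on Jan 12.
Elapsed = 22:20 − 12:05 = 10 hours 15 minutes.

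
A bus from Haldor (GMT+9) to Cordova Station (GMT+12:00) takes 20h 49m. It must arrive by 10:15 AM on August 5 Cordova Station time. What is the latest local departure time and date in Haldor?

Target arrival in UTC: 10:15 AM − 12:00 = 10:15 PM on Aug 4.
Subtract 20 hours 49 minutes → departure 1:26 AM UTC on Aug 4.
Haldor is UTC+9:00: 1:26 AM + 9:00 = 10:26 AM on Aug 4.

10:26 AM on August 4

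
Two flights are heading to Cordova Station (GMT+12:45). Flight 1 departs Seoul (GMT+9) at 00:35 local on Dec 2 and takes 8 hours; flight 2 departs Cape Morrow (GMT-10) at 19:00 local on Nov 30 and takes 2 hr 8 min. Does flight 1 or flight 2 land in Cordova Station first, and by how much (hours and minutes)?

Flight 1 in UTC: 00:35 − 9:00 = 15:35 on Dec 1.
+8 hours → arrive 23:35 UTC on Dec 1.
Flight 2 in UTC: 19:00 + 10:00 = 05:00 on Dec 1.
+2 hours 8 minutes → arrive 07:08 UTC on Dec 1.
Flight 2 lands earlier by 16 hours 27 minutes.

the second, by 16 hours 27 minutes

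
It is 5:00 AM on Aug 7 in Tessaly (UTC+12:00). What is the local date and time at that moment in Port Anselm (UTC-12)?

In UTC: 5:00 AM − 12:00 = 5:00 PM on Aug 6.
Port Anselm is UTC−12:00: 5:00 PM − 12:00 = 5:00 AM on Aug 6.

5:00 AM on Aug 6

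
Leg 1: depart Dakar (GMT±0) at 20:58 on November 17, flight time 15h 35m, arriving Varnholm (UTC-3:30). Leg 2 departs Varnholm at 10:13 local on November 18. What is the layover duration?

1 hour 10 minutes

Dakar is at UTC+0, so departure is already 20:58 UTC on Nov 17.
Add 15 hours and 35 minutes flight time → 12:33 UTC (Nov 18).
Varnholm is UTC−3:30, so local arrival = 12:33 − 3:30 = 09:03 on Nov 18.
Layover = 10:13 − 09:03 = 1 hour 10 minutes.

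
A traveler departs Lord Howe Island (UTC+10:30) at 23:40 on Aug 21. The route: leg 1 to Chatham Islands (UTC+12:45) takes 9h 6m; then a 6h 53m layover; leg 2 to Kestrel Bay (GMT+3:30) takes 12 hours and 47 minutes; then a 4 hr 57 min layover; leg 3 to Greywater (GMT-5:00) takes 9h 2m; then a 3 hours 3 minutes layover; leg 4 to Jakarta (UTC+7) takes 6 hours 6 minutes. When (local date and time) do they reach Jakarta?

Convert departure to UTC: 23:40 − 10:30 = 13:10 UTC on Aug 21.
Add 9 hours 6 minutes leg 1 → 22:16 UTC.
Add 6 hours and 53 minutes layover in Chatham Islands → 05:09 UTC (Aug 22).
Add 12 hours 47 minutes leg 2 → 17:56 UTC.
Add 4 hours and 57 minutes layover in Kestrel Bay → 22:53 UTC.
Add 9 hours and 2 minutes leg 3 → 07:55 UTC (Aug 23).
Add 3 hours 3 minutes layover in Greywater → 10:58 UTC.
Add 6 hours 6 minutes leg 4 → 17:04 UTC.
Jakarta is UTC+7:00, so local arrival = 17:04 + 7:00 = 00:04 on Aug 24.

00:04 on August 24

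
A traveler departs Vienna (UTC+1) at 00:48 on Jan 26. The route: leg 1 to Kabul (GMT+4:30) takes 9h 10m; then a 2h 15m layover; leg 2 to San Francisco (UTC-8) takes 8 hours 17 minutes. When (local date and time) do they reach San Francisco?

Convert departure to UTC: 00:48 − 1:00 = 23:48 UTC on Jan 25.
Add 9 hours 10 minutes leg 1 → 08:58 UTC (Jan 26).
Add 2 hours and 15 minutes layover in Kabul → 11:13 UTC.
Add 8 hours 17 minutes leg 2 → 19:30 UTC.
San Francisco is UTC−8:00, so local arrival = 19:30 − 8:00 = 11:30 on Jan 26.

11:30 on Jan 26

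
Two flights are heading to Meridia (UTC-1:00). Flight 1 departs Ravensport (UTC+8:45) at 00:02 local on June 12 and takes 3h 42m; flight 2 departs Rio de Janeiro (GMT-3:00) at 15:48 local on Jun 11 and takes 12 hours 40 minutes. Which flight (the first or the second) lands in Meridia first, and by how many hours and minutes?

Flight 1 in UTC: 00:02 − 8:45 = 15:17 on Jun 11.
+3 hours 42 minutes → arrive 18:59 UTC on Jun 11.
Flight 2 in UTC: 15:48 + 3:00 = 18:48 on Jun 11.
+12 hours 40 minutes → arrive 07:28 UTC on Jun 12.
Flight 1 lands earlier by 12 hours 29 minutes.

the first, by 12 hours 29 minutes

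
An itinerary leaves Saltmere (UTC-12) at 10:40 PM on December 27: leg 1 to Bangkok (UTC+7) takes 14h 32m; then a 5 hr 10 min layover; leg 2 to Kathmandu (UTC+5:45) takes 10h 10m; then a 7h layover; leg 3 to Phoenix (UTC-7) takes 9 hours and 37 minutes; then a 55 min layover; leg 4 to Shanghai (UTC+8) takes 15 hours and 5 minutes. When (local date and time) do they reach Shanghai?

9:09 AM on December 31

Convert departure to UTC: 10:40 PM + 12:00 = 10:40 AM UTC on Dec 28.
Add 14 hours and 32 minutes leg 1 → 1:12 AM UTC (Dec 29).
Add 5 hours 10 minutes layover in Bangkok → 6:22 AM UTC.
Add 10 hours 10 minutes leg 2 → 4:32 PM UTC.
Add 7 hours layover in Kathmandu → 11:32 PM UTC.
Add 9 hours and 37 minutes leg 3 → 9:09 AM UTC (Dec 30).
Add 55 minutes layover in Phoenix → 10:04 AM UTC.
Add 15 hours 5 minutes leg 4 → 1:09 AM UTC (Dec 31).
Shanghai is UTC+8:00, so local arrival = 1:09 AM + 8:00 = 9:09 AM on Dec 31.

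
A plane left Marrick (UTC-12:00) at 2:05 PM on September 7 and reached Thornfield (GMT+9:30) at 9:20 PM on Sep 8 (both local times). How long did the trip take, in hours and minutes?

9 hours 45 minutes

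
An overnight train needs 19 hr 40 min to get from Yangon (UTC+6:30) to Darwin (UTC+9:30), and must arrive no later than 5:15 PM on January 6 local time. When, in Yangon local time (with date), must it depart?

6:35 PM on Jan 5

Target arrival in UTC: 5:15 PM − 9:30 = 7:45 AM on Jan 6.
Subtract 19 hours 40 minutes → departure 12:05 PM UTC on Jan 5.
Yangon is UTC+6:30: 12:05 PM + 6:30 = 6:35 PM on Jan 5.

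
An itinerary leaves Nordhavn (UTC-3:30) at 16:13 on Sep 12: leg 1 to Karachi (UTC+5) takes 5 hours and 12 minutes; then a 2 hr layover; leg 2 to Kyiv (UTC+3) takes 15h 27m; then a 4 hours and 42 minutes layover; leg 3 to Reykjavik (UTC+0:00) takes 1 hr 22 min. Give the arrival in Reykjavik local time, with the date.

00:26 on September 14

Convert departure to UTC: 16:13 + 3:30 = 19:43 UTC on Sep 12.
Add 5 hours and 12 minutes leg 1 → 00:55 UTC (Sep 13).
Add 2 hours layover in Karachi → 02:55 UTC.
Add 15 hours and 27 minutes leg 2 → 18:22 UTC.
Add 4 hours 42 minutes layover in Kyiv → 23:04 UTC.
Add 1 hour 22 minutes leg 3 → 00:26 UTC (Sep 14).
Reykjavik is UTC+0, so local arrival is the same: 00:26 on Sep 14.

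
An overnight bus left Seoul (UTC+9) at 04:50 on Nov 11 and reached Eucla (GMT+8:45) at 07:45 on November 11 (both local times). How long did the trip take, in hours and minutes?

Departure in UTC: 04:50 − 9:00 = 19:50 on Nov 10.
Arrival in UTC: 07:45 − 8:45 = 23:00 on Nov 10.
Elapsed = 23:00 − 19:50 = 3 hours 10 minutes.

3 hours 10 minutes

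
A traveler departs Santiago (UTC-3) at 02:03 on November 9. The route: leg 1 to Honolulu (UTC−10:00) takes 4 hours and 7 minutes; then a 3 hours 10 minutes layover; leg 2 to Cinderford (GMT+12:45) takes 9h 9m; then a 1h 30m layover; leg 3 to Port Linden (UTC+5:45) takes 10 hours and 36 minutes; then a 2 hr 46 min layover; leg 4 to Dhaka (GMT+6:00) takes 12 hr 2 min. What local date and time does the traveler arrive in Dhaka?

Convert departure to UTC: 02:03 + 3:00 = 05:03 UTC on Nov 9.
Add 4 hours and 7 minutes leg 1 → 09:10 UTC.
Add 3 hours and 10 minutes layover in Honolulu → 12:20 UTC.
Add 9 hours 9 minutes leg 2 → 21:29 UTC.
Add 1 hour and 30 minutes layover in Cinderford → 22:59 UTC.
Add 10 hours 36 minutes leg 3 → 09:35 UTC (Nov 10).
Add 2 hours and 46 minutes layover in Port Linden → 12:21 UTC.
Add 12 hours 2 minutes leg 4 → 00:23 UTC (Nov 11).
Dhaka is UTC+6:00, so local arrival = 00:23 + 6:00 = 06:23 on Nov 11.

06:23 on November 11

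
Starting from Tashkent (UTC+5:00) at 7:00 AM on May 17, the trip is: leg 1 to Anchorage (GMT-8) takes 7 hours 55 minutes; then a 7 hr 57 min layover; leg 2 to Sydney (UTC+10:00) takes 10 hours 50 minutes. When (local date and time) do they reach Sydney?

Convert departure to UTC: 7:00 AM − 5:00 = 2:00 AM UTC on May 17.
Add 7 hours and 55 minutes leg 1 → 9:55 AM UTC.
Add 7 hours 57 minutes layover in Anchorage → 5:52 PM UTC.
Add 10 hours 50 minutes leg 2 → 4:42 AM UTC (May 18).
Sydney is UTC+10:00, so local arrival = 4:42 AM + 10:00 = 2:42 PM on May 18.

2:42 PM on May 18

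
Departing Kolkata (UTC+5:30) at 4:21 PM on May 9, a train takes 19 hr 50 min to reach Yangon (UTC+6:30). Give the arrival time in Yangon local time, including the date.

1:11 PM on May 10

Convert departure to UTC: 4:21 PM − 5:30 = 10:51 AM UTC on May 9.
Add 19 hours 50 minutes travel time → 6:41 AM UTC (May 10).
Yangon is UTC+6:30, so local arrival = 6:41 AM + 6:30 = 1:11 PM on May 10.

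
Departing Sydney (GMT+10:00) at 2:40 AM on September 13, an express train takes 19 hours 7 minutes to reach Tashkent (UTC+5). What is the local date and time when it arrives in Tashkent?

Tashkent is 5:00 behind Sydney.
After 19 hours and 7 minutes it is 9:47 PM in Sydney.
Shift by the zone difference: 9:47 PM − 5:00 = 4:47 PM on Sep 13 in Tashkent.

4:47 PM on Sep 13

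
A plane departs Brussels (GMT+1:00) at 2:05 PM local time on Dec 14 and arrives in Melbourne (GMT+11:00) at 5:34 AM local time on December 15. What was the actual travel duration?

Melbourne is 10:00 ahead of Brussels.
Clock-face elapsed time (ignoring zones) is 15 hours 29 minutes.
Actual elapsed = 15 hours 29 minutes − 10:00 = 5 hours 29 minutes.

5 hours 29 minutes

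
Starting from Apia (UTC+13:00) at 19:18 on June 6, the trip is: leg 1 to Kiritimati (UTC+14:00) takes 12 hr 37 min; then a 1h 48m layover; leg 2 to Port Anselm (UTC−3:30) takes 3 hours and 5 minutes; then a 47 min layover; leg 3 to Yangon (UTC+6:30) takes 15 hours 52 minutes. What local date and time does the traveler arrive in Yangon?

22:57 on June 7

Convert departure to UTC: 19:18 − 13:00 = 06:18 UTC on Jun 6.
Add 12 hours and 37 minutes leg 1 → 18:55 UTC.
Add 1 hour and 48 minutes layover in Kiritimati → 20:43 UTC.
Add 3 hours 5 minutes leg 2 → 23:48 UTC.
Add 47 minutes layover in Port Anselm → 00:35 UTC (Jun 7).
Add 15 hours and 52 minutes leg 3 → 16:27 UTC.
Yangon is UTC+6:30, so local arrival = 16:27 + 6:30 = 22:57 on Jun 7.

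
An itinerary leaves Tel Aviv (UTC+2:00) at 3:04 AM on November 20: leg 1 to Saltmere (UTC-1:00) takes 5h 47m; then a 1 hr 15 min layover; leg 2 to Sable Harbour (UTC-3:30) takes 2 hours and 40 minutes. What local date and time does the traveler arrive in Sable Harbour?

7:16 AM on Nov 20

Convert departure to UTC: 3:04 AM − 2:00 = 1:04 AM UTC on Nov 20.
Add 5 hours 47 minutes leg 1 → 6:51 AM UTC.
Add 1 hour and 15 minutes layover in Saltmere → 8:06 AM UTC.
Add 2 hours and 40 minutes leg 2 → 10:46 AM UTC.
Sable Harbour is UTC−3:30, so local arrival = 10:46 AM − 3:30 = 7:16 AM on Nov 20.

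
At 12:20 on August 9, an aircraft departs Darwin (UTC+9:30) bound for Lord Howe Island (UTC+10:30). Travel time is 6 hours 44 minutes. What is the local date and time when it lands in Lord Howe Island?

Lord Howe Island is 1:00 ahead of Darwin.
After 6 hours 44 minutes it is 19:04 in Darwin.
Shift by the zone difference: 19:04 + 1:00 = 20:04 on Aug 9 in Lord Howe Island.

20:04 on Aug 9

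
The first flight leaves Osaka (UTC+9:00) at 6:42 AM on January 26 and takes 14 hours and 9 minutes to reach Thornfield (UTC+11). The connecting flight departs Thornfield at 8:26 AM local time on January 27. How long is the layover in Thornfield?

9 hours 35 minutes

Convert departure to UTC: 6:42 AM − 9:00 = 9:42 PM UTC on Jan 25.
Add 14 hours and 9 minutes flight time → 11:51 AM UTC (Jan 26).
Thornfield is UTC+11:00, so local arrival = 11:51 AM + 11:00 = 10:51 PM on Jan 26.
Layover = 8:26 AM − 10:51 PM (+1 day) = 9 hours 35 minutes.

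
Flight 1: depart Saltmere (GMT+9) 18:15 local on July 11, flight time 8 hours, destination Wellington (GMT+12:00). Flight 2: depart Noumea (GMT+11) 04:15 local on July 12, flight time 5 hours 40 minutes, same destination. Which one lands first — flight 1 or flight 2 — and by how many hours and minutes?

the first, by 5 hours 40 minutes

Flight 1 in UTC: 18:15 − 9:00 = 09:15 on Jul 11.
+8 hours → arrive 17:15 UTC on Jul 11.
Flight 2 in UTC: 04:15 − 11:00 = 17:15 on Jul 11.
+5 hours and 40 minutes → arrive 22:55 UTC on Jul 11.
Flight 1 lands earlier by 5 hours 40 minutes.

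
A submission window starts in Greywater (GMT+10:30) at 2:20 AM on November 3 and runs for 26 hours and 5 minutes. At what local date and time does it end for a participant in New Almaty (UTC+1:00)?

6:55 PM on November 3

Convert start to UTC: 2:20 AM − 10:30 = 3:50 PM UTC on Nov 2.
Add 26 hours and 5 minutes duration → 5:55 PM UTC (Nov 3).
New Almaty is UTC+1:00, so local end time = 5:55 PM + 1:00 = 6:55 PM on Nov 3.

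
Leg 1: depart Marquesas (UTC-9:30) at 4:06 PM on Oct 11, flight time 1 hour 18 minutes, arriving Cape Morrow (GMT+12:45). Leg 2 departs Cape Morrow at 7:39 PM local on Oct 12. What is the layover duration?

Convert departure to UTC: 4:06 PM + 9:30 = 1:36 AM UTC on Oct 12.
Add 1 hour 18 minutes flight time → 2:54 AM UTC.
Cape Morrow is UTC+12:45, so local arrival = 2:54 AM + 12:45 = 3:39 PM on Oct 12.
Layover = 7:39 PM − 3:39 PM = 4 hours.

4 hours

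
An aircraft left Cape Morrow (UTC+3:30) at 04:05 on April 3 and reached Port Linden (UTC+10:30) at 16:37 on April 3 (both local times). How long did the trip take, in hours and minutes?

Port Linden is 7:00 ahead of Cape Morrow.
Clock-face elapsed time (ignoring zones) is 12 hours 32 minutes.
Actual elapsed = 12 hours 32 minutes − 7:00 = 5 hours 32 minutes.

5 hours 32 minutes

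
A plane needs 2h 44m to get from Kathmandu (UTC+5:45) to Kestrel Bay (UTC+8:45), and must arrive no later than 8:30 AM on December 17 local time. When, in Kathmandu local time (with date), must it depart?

Target arrival in UTC: 8:30 AM − 8:45 = 11:45 PM on Dec 16.
Subtract 2 hours and 44 minutes → departure 9:01 PM UTC on Dec 16.
Kathmandu is UTC+5:45: 9:01 PM + 5:45 = 2:46 AM on Dec 17.

2:46 AM on December 17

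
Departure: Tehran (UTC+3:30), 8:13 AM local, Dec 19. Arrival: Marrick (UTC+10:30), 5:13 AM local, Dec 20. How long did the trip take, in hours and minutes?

Departure in UTC: 8:13 AM − 3:30 = 4:43 AM on Dec 19.
Arrival in UTC: 5:13 AM − 10:30 = 6:43 PM on Dec 19.
Elapsed = 6:43 PM − 4:43 AM = 14 hours.

14 hours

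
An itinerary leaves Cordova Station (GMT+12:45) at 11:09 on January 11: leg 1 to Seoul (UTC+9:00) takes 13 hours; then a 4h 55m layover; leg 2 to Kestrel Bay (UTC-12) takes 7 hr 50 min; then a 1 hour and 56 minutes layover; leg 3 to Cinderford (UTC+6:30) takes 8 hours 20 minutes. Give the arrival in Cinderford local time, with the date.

Convert departure to UTC: 11:09 − 12:45 = 22:24 UTC on Jan 10.
Add 13 hours leg 1 → 11:24 UTC (Jan 11).
Add 4 hours 55 minutes layover in Seoul → 16:19 UTC.
Add 7 hours 50 minutes leg 2 → 00:09 UTC (Jan 12).
Add 1 hour 56 minutes layover in Kestrel Bay → 02:05 UTC.
Add 8 hours 20 minutes leg 3 → 10:25 UTC.
Cinderford is UTC+6:30, so local arrival = 10:25 + 6:30 = 16:55 on Jan 12.

16:55 on January 12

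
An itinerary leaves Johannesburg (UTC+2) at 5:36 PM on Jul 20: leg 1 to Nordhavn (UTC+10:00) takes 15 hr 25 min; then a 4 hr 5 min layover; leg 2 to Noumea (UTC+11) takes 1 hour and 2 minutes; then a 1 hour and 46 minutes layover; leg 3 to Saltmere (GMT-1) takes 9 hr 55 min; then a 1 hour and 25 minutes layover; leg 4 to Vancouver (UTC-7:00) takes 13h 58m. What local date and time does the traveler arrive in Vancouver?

8:12 AM on July 22

Convert departure to UTC: 5:36 PM − 2:00 = 3:36 PM UTC on Jul 20.
Add 15 hours and 25 minutes leg 1 → 7:01 AM UTC (Jul 21).
Add 4 hours 5 minutes layover in Nordhavn → 11:06 AM UTC.
Add 1 hour 2 minutes leg 2 → 12:08 PM UTC.
Add 1 hour 46 minutes layover in Noumea → 1:54 PM UTC.
Add 9 hours and 55 minutes leg 3 → 11:49 PM UTC.
Add 1 hour and 25 minutes layover in Saltmere → 1:14 AM UTC (Jul 22).
Add 13 hours and 58 minutes leg 4 → 3:12 PM UTC.
Vancouver is UTC−7:00, so local arrival = 3:12 PM − 7:00 = 8:12 AM on Jul 22.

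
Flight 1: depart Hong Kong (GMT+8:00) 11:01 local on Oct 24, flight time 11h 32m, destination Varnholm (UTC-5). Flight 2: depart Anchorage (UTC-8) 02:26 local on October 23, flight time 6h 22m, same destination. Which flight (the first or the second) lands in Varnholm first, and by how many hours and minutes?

Flight 1 in UTC: 11:01 − 8:00 = 03:01 on Oct 24.
+11 hours and 32 minutes → arrive 14:33 UTC on Oct 24.
Flight 2 in UTC: 02:26 + 8:00 = 10:26 on Oct 23.
+6 hours and 22 minutes → arrive 16:48 UTC on Oct 23.
Flight 2 lands earlier by 21 hours 45 minutes.

the second, by 21 hours 45 minutes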